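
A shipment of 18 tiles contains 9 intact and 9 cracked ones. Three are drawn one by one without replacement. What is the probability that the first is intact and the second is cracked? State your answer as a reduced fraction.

9/34

Multiply the conditional probabilities at each draw: 9/18 · 9/17 = 81/306 = 9/34.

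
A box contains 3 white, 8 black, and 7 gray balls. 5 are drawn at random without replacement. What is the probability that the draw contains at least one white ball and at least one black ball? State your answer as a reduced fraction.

There are C(18,5) = 8568 possible draws.
By inclusion-exclusion on the complements, draws missing all white or all black: C(15,5) + C(10,5) − C(7,5) = 3003 + 252 − 21 = 3234.
So draws with at least one of each: 8568 − 3234 = 5334, probability 5334/8568 = 127/204.

127/204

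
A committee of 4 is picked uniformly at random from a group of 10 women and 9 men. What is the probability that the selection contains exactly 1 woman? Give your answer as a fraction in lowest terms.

70/323

Total number of selections: C(19,4) = 3876.
Selections with exactly 1 woman: choose 1 of the 10 women and 3 of the 9 men, C(10,1)·C(9,3) = 10·84 = 840.
Probability = 840/3876 = 70/323.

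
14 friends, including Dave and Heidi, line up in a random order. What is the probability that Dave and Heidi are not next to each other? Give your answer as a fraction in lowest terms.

There are 14! = 87178291200 arrangements.
Arrangements with Dave and Heidi adjacent: 2·13! = 12454041600.
So not adjacent: 87178291200 − 12454041600 = 74724249600, probability 74724249600/87178291200 = 6/7.

6/7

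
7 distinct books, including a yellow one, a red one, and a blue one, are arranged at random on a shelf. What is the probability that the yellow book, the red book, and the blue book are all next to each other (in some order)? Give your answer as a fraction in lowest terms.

There are 7! = 5040 arrangements.
Treat the three as one block: 5! placements × 3! orders within the block = 120·6 = 720.
Probability = 720/5040 = 1/7.

1/7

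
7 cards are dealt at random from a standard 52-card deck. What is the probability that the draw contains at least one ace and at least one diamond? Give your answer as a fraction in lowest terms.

There are C(52,7) = 133784560 possible draws.
By inclusion-exclusion on the complements, draws missing all aces or all diamonds: C(48,7) + C(39,7) − C(36,7) = 73629072 + 15380937 − 8347680 = 80662329.
So draws with at least one of each: 133784560 − 80662329 = 53122231, probability 53122231/133784560.

53122231/133784560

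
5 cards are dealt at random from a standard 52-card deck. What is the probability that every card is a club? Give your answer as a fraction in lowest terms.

33/66640

There are C(52,5) = 2598960 possible 5-card hands.
Hands that are all clubs: C(13,5) = 1287.
Probability = 1287/2598960 = 33/66640.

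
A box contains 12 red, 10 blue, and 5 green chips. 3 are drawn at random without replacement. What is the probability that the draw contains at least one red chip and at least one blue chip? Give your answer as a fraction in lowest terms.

There are C(27,3) = 2925 possible draws.
By inclusion-exclusion on the complements, draws missing all red or all blue: C(15,3) + C(17,3) − C(5,3) = 455 + 680 − 10 = 1125.
So draws with at least one of each: 2925 − 1125 = 1800, probability 1800/2925 = 8/13.

8/13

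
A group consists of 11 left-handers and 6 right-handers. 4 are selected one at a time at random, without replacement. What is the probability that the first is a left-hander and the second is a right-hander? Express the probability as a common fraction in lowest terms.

Multiply the conditional probabilities at each draw: 11/17 · 6/16 = 66/272 = 33/136.

33/136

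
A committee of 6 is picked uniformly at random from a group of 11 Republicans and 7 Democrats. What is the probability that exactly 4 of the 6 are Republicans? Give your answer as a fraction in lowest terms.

165/442

There are C(18,6) = 18564 ways to choose 6 from 18.
Selections with exactly 4 Republicans: choose 4 of the 11 Republicans and 2 of the 7 Democrats, C(11,4)·C(7,2) = 330·21 = 6930.
Probability = 6930/18564 = 165/442.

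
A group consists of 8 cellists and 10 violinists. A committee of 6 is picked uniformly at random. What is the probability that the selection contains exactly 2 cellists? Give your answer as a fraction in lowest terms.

Total number of selections: C(18,6) = 18564.
Selections with exactly 2 cellists: choose 2 of the 8 cellists and 4 of the 10 violinists, C(8,2)·C(10,4) = 28·210 = 5880.
Probability = 5880/18564 = 70/221.

70/221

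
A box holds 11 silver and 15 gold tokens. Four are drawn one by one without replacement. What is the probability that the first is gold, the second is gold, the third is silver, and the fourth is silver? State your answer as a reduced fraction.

77/1196

Multiply the conditional probabilities at each draw: 15/26 · 14/25 · 11/24 · 10/23 = 23100/358800 = 77/1196.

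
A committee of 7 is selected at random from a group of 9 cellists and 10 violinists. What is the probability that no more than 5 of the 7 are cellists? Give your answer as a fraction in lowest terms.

4126/4199

Total selections: C(19,7) = 50388.
Count the complement (more than 5 cellists): C(9,6)·C(10,1) + C(9,7)·C(10,0) = 840 + 36 = 876.
Probability = 1 − 876/50388 = 49512/50388 = 4126/4199.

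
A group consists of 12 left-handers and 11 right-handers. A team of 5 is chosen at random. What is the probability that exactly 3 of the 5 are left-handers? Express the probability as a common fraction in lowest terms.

There are C(23,5) = 33649 ways to choose 5 from 23.
Selections with exactly 3 left-handers: choose 3 of the 12 left-handers and 2 of the 11 right-handers, C(12,3)·C(11,2) = 220·55 = 12100.
Probability = 12100/33649 = 1100/3059.

1100/3059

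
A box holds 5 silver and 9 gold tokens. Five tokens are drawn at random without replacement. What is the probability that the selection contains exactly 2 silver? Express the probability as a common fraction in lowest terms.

60/143

Total number of selections: C(14,5) = 2002.
Selections with exactly 2 silver: choose 2 of the 5 silver and 3 of the 9 gold, C(5,2)·C(9,3) = 10·84 = 840.
Probability = 840/2002 = 60/143.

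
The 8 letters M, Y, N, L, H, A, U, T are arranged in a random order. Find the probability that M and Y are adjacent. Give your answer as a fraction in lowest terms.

There are 8! = 40320 arrangements.
Treat M and Y as a block: 7! arrangements of the blocks × 2 orders within the block = 2·5040 = 10080.
Probability = 10080/40320 = 1/4.

1/4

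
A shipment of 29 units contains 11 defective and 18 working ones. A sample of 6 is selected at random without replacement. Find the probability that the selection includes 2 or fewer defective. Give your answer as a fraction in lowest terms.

Total selections: C(29,6) = 475020.
Favorable selections (2 or fewer defective): C(11,0)·C(18,6) + C(11,1)·C(18,5) + C(11,2)·C(18,4) = 18564 + 94248 + 168300 = 281112.
Probability = 281112/475020 = 1802/3045.

1802/3045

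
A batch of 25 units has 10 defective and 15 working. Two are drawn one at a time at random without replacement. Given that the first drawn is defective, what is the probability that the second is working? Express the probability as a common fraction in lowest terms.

5/8

After removing one defective, 24 remain: 9 defective and 15 working.
So the probability the next is working is 15/24 = 5/8.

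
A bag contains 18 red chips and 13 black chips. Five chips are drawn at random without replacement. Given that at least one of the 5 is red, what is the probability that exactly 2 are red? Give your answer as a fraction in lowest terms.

2431/9368

Work in counts. Selections with at least one red: C(31,5) − C(13,5) = 169911 − 1287 = 168624.
Of those, selections where exactly 2 are red: C(18,2)·C(13,3) = 153·286 = 43758.
Conditional probability = 43758/168624 = 2431/9368.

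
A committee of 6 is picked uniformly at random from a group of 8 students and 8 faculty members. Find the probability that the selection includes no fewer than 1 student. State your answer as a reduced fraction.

285/286

There are C(16,6) = 8008 ways to choose the 6.
The complement is all 6 are faculty members: C(8,6) = 28.
Probability = 1 − 28/8008 = 7980/8008 = 285/286.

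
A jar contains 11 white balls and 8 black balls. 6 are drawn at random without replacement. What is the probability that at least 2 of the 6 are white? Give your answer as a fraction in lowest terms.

Total selections: C(19,6) = 27132.
Count the complement (fewer than 2 white): C(11,0)·C(8,6) + C(11,1)·C(8,5) = 28 + 616 = 644.
Probability = 1 − 644/27132 = 26488/27132 = 946/969.

946/969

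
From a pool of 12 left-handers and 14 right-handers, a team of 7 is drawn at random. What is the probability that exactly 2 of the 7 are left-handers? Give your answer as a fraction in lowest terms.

231/1150

The sample space is all 7-subsets of the 26: C(26,7) = 657800.
Selections with exactly 2 left-handers: choose 2 of the 12 left-handers and 5 of the 14 right-handers, C(12,2)·C(14,5) = 66·2002 = 132132.
Probability = 132132/657800 = 231/1150.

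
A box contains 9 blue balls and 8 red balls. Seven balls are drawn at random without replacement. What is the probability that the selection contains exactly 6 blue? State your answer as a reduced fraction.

The sample space is all 7-subsets of the 17: C(17,7) = 19448.
Selections with exactly 6 blue: choose 6 of the 9 blue and 1 of the 8 red, C(9,6)·C(8,1) = 84·8 = 672.
Probability = 672/19448 = 84/2431.

84/2431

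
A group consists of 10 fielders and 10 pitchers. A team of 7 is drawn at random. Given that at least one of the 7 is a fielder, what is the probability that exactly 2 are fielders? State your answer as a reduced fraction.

63/430

Work in counts. Selections with at least one fielder: C(20,7) − C(10,7) = 77520 − 120 = 77400.
Of those, selections where exactly 2 are fielders: C(10,2)·C(10,5) = 45·252 = 11340.
Conditional probability = 11340/77400 = 63/430.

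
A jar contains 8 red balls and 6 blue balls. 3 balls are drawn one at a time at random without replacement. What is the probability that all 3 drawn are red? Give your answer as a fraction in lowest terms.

2/13

Multiply the conditional probabilities at each draw: 8/14 · 7/13 · 6/12 = 336/2184 = 2/13.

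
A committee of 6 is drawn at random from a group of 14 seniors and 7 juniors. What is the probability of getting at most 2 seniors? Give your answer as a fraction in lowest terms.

There are C(21,6) = 54264 ways to choose the 6.
Favorable selections (at most 2 seniors): C(14,0)·C(7,6) + C(14,1)·C(7,5) + C(14,2)·C(7,4) = 7 + 294 + 3185 = 3486.
Probability = 3486/54264 = 83/1292.

83/1292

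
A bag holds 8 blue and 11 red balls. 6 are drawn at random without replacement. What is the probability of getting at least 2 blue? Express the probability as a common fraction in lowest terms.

547/646

Total selections: C(19,6) = 27132.
Count the complement (fewer than 2 blue): C(8,0)·C(11,6) + C(8,1)·C(11,5) = 462 + 3696 = 4158.
Probability = 1 − 4158/27132 = 22974/27132 = 547/646.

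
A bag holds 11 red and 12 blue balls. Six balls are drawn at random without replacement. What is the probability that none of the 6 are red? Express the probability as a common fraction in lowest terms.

4/437

There are C(23,6) = 100947 possible selections.
Selections with no red (all blue): C(12,6) = 924.
Probability = 924/100947 = 4/437.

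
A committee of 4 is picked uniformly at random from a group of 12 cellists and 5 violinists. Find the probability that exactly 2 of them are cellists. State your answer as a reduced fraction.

33/119

Total number of selections: C(17,4) = 2380.
Selections with exactly 2 cellists: choose 2 of the 12 cellists and 2 of the 5 violinists, C(12,2)·C(5,2) = 66·10 = 660.
Probability = 660/2380 = 33/119.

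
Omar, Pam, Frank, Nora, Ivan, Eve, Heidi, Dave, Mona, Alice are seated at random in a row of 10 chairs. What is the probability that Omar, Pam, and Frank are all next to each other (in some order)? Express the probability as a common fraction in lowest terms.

There are 10! = 3628800 arrangements.
Treat the three as one block: 8! placements × 3! orders within the block = 40320·6 = 241920.
Probability = 241920/3628800 = 1/15.

1/15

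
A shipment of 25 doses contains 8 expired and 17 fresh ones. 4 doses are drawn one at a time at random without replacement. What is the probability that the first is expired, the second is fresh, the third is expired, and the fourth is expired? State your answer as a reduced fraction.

Multiply the conditional probabilities at each draw: 8/25 · 17/24 · 7/23 · 6/22 = 5712/303600 = 119/6325.

119/6325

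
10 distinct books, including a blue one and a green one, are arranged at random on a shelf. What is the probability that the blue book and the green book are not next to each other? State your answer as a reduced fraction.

There are 10! = 3628800 arrangements.
Arrangements with the blue book and the green book adjacent: 2·9! = 725760.
So not adjacent: 3628800 − 725760 = 2903040, probability 2903040/3628800 = 4/5.

4/5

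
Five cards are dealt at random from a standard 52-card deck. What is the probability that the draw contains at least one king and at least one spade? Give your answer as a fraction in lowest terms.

229297/866320

There are C(52,5) = 2598960 possible draws.
By inclusion-exclusion on the complements, draws missing all kings or all spades: C(48,5) + C(39,5) − C(36,5) = 1712304 + 575757 − 376992 = 1911069.
So draws with at least one of each: 2598960 − 1911069 = 687891, probability 687891/2598960 = 229297/866320.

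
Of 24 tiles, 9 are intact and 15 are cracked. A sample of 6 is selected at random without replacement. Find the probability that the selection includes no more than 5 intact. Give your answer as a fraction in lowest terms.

Total selections: C(24,6) = 134596.
The complement is exactly 6 intact: C(9,6)·C(15,0) = 84.
Probability = 1 − 84/134596 = 134512/134596 = 4804/4807.

4804/4807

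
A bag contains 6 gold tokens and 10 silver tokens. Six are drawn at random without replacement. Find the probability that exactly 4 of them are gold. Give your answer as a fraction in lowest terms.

The sample space is all 6-subsets of the 16: C(16,6) = 8008.
Selections with exactly 4 gold: choose 4 of the 6 gold and 2 of the 10 silver, C(6,4)·C(10,2) = 15·45 = 675.
Probability = 675/8008.

675/8008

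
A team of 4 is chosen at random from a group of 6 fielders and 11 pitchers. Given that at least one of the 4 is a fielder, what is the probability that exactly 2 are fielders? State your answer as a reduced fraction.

33/82

Work in counts. Selections with at least one fielder: C(17,4) − C(11,4) = 2380 − 330 = 2050.
Of those, selections where exactly 2 are fielders: C(6,2)·C(11,2) = 15·55 = 825.
Conditional probability = 825/2050 = 33/82.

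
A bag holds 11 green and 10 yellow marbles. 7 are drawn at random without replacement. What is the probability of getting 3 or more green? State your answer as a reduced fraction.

1111/1292

Total selections: C(21,7) = 116280.
Favorable selections (3 or more green): C(11,3)·C(10,4) + C(11,4)·C(10,3) + C(11,5)·C(10,2) + C(11,6)·C(10,1) + C(11,7)·C(10,0) = 34650 + 39600 + 20790 + 4620 + 330 = 99990.
Probability = 99990/116280 = 1111/1292.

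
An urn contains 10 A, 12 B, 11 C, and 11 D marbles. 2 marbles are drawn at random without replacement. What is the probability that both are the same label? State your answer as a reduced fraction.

There are C(44,2) = 946 ways to draw 2 marbles.
All same label: C(10,2) + C(12,2) + C(11,2) + C(11,2) = 45 + 66 + 55 + 55 = 221.
Probability = 221/946.

221/946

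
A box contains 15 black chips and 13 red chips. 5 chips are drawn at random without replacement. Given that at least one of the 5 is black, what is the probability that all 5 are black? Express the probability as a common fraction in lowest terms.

77/2487

Work in counts. Selections with at least one black: C(28,5) − C(13,5) = 98280 − 1287 = 96993.
Of those, selections where all 5 are black: C(15,5) = 3003.
Conditional probability = 3003/96993 = 77/2487.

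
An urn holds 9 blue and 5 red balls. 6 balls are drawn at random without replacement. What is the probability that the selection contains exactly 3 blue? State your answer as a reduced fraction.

40/143

Total number of selections: C(14,6) = 3003.
Selections with exactly 3 blue: choose 3 of the 9 blue and 3 of the 5 red, C(9,3)·C(5,3) = 84·10 = 840.
Probability = 840/3003 = 40/143.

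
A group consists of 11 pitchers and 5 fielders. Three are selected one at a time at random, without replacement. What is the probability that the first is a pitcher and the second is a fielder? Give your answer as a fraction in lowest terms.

Multiply the conditional probabilities at each draw: 11/16 · 5/15 = 55/240 = 11/48.

11/48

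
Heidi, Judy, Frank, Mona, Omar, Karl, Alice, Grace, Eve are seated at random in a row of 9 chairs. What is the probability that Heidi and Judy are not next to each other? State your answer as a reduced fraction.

There are 9! = 362880 arrangements.
Arrangements with Heidi and Judy adjacent: 2·8! = 80640.
So not adjacent: 362880 − 80640 = 282240, probability 282240/362880 = 7/9.

7/9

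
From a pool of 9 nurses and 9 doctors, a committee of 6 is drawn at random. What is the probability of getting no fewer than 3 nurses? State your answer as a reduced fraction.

305/442

Total selections: C(18,6) = 18564.
Favorable selections (no fewer than 3 nurses): C(9,3)·C(9,3) + C(9,4)·C(9,2) + C(9,5)·C(9,1) + C(9,6)·C(9,0) = 7056 + 4536 + 1134 + 84 = 12810.
Probability = 12810/18564 = 305/442.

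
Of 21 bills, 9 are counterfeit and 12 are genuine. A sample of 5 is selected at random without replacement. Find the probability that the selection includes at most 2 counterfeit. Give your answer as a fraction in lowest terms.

11/17

Total selections: C(21,5) = 20349.
Favorable selections (at most 2 counterfeit): C(9,0)·C(12,5) + C(9,1)·C(12,4) + C(9,2)·C(12,3) = 792 + 4455 + 7920 = 13167.
Probability = 13167/20349 = 11/17.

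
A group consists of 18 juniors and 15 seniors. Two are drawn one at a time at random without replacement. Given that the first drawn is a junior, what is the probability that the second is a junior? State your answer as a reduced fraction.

17/32

After removing one junior, 32 remain: 17 juniors and 15 seniors.
So the probability the next is a junior is 17/32.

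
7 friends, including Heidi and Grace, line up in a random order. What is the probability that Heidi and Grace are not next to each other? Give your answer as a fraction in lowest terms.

5/7

There are 7! = 5040 arrangements.
Arrangements with Heidi and Grace adjacent: 2·6! = 1440.
So not adjacent: 5040 − 1440 = 3600, probability 3600/5040 = 5/7.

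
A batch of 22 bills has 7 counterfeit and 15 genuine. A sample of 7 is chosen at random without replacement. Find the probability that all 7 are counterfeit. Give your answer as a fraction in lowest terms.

There are C(22,7) = 170544 possible selections.
Selections with all counterfeit: C(7,7) = 1.
Probability = 1/170544.

1/170544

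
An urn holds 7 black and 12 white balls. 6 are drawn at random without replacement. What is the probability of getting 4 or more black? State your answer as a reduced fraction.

367/3876

There are C(19,6) = 27132 ways to choose the 6.
Favorable selections (4 or more black): C(7,4)·C(12,2) + C(7,5)·C(12,1) + C(7,6)·C(12,0) = 2310 + 252 + 7 = 2569.
Probability = 2569/27132 = 367/3876.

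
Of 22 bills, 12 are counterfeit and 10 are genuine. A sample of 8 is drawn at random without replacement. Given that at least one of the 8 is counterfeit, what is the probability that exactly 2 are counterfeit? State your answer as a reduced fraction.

44/1015

Work in counts. Selections with at least one counterfeit: C(22,8) − C(10,8) = 319770 − 45 = 319725.
Of those, selections where exactly 2 are counterfeit: C(12,2)·C(10,6) = 66·210 = 13860.
Conditional probability = 13860/319725 = 44/1015.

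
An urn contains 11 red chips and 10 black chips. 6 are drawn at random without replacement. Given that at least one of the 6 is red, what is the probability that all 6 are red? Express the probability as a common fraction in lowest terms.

Work in counts. Selections with at least one red: C(21,6) − C(10,6) = 54264 − 210 = 54054.
Of those, selections where all 6 are red: C(11,6) = 462.
Conditional probability = 462/54054 = 1/117.

1/117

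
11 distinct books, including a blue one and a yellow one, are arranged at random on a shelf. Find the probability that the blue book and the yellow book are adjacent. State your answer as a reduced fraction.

2/11

There are 11! = 39916800 arrangements.
Treat the blue book and the yellow book as a block: 10! arrangements of the blocks × 2 orders within the block = 2·3628800 = 7257600.
Probability = 7257600/39916800 = 2/11.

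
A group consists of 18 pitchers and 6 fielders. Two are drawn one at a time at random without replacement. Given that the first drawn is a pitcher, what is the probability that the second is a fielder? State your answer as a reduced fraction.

6/23

After removing one pitcher, 23 remain: 17 pitchers and 6 fielders.
So the probability the next is a fielder is 6/23.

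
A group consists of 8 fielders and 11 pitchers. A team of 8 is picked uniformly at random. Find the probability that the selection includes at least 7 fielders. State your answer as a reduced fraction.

Total selections: C(19,8) = 75582.
Favorable selections (at least 7 fielders): C(8,7)·C(11,1) + C(8,8)·C(11,0) = 88 + 1 = 89.
Probability = 89/75582.

89/75582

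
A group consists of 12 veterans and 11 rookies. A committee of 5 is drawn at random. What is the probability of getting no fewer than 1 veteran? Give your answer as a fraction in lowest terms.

431/437

Total selections: C(23,5) = 33649.
The complement is all 5 are rookies: C(11,5) = 462.
Probability = 1 − 462/33649 = 33187/33649 = 431/437.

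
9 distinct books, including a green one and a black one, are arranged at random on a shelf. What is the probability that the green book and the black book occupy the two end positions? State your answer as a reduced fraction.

1/36

There are 9! = 362880 arrangements.
Place the green book and the black book at the ends in 2 ways, arrange the remaining 7 in 7! = 5040 ways: 2·5040 = 10080.
Probability = 10080/362880 = 1/36.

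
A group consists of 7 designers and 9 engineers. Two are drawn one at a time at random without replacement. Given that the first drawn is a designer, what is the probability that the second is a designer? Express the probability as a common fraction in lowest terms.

2/5

After removing one designer, 15 remain: 6 designers and 9 engineers.
So the probability the next is a designer is 6/15 = 2/5.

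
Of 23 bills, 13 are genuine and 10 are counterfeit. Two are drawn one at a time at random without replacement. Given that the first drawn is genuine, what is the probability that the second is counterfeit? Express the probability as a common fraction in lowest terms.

5/11

After removing one genuine, 22 remain: 12 genuine and 10 counterfeit.
So the probability the next is counterfeit is 10/22 = 5/11.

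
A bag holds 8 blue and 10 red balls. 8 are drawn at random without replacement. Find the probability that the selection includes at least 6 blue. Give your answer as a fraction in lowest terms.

149/4862

There are C(18,8) = 43758 ways to choose the 8.
Favorable selections (at least 6 blue): C(8,6)·C(10,2) + C(8,7)·C(10,1) + C(8,8)·C(10,0) = 1260 + 80 + 1 = 1341.
Probability = 1341/43758 = 149/4862.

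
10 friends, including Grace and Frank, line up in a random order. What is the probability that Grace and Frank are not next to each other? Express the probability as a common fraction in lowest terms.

4/5

There are 10! = 3628800 arrangements.
Arrangements with Grace and Frank adjacent: 2·9! = 725760.
So not adjacent: 3628800 − 725760 = 2903040, probability 2903040/3628800 = 4/5.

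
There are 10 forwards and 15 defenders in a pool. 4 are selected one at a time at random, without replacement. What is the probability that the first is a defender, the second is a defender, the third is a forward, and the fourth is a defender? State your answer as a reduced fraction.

Multiply the conditional probabilities at each draw: 15/25 · 14/24 · 10/23 · 13/22 = 27300/303600 = 91/1012.

91/1012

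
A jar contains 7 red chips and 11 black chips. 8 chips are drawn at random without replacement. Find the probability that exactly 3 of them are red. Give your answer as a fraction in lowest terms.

245/663

There are C(18,8) = 43758 ways to choose 8 from 18.
Selections with exactly 3 red: choose 3 of the 7 red and 5 of the 11 black, C(7,3)·C(11,5) = 35·462 = 16170.
Probability = 16170/43758 = 245/663.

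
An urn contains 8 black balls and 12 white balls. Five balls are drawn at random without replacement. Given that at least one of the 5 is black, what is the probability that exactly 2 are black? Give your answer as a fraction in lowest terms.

Work in counts. Selections with at least one black: C(20,5) − C(12,5) = 15504 − 792 = 14712.
Of those, selections where exactly 2 are black: C(8,2)·C(12,3) = 28·220 = 6160.
Conditional probability = 6160/14712 = 770/1839.

770/1839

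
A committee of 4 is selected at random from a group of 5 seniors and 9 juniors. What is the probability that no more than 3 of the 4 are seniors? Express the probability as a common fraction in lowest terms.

Total selections: C(14,4) = 1001.
Favorable selections (no more than 3 seniors): C(5,0)·C(9,4) + C(5,1)·C(9,3) + C(5,2)·C(9,2) + C(5,3)·C(9,1) = 126 + 420 + 360 + 90 = 996.
Probability = 996/1001.

996/1001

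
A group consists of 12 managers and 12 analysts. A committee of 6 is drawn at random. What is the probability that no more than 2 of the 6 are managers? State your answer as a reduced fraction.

1959/6118

Total selections: C(24,6) = 134596.
Favorable selections (no more than 2 managers): C(12,0)·C(12,6) + C(12,1)·C(12,5) + C(12,2)·C(12,4) = 924 + 9504 + 32670 = 43098.
Probability = 43098/134596 = 1959/6118.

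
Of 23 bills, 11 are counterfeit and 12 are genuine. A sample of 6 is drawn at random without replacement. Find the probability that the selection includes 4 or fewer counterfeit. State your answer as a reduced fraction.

Total selections: C(23,6) = 100947.
Count the complement (more than 4 counterfeit): C(11,5)·C(12,1) + C(11,6)·C(12,0) = 5544 + 462 = 6006.
Probability = 1 − 6006/100947 = 94941/100947 = 411/437.

411/437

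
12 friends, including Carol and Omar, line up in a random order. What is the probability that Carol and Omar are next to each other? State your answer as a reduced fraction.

There are 12! = 479001600 arrangements.
Treat Carol and Omar as a block: 11! arrangements of the blocks × 2 orders within the block = 2·39916800 = 79833600.
Probability = 79833600/479001600 = 1/6.

1/6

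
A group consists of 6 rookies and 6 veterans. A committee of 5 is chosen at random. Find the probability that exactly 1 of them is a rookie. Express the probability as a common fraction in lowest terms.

Total number of selections: C(12,5) = 792.
Selections with exactly 1 rookie: choose 1 of the 6 rookies and 4 of the 6 veterans, C(6,1)·C(6,4) = 6·15 = 90.
Probability = 90/792 = 5/44.

5/44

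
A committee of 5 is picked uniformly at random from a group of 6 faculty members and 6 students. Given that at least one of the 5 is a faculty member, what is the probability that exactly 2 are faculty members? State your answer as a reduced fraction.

Work in counts. Selections with at least one faculty member: C(12,5) − C(6,5) = 792 − 6 = 786.
Of those, selections where exactly 2 are faculty members: C(6,2)·C(6,3) = 15·20 = 300.
Conditional probability = 300/786 = 50/131.

50/131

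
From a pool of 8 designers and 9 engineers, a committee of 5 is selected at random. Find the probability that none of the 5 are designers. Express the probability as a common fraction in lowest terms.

There are C(17,5) = 6188 possible selections.
Selections with no designers (all engineers): C(9,5) = 126.
Probability = 126/6188 = 9/442.

9/442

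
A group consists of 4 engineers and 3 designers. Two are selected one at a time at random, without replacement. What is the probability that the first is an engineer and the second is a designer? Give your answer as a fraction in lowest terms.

2/7

Multiply the conditional probabilities at each draw: 4/7 · 3/6 = 12/42 = 2/7.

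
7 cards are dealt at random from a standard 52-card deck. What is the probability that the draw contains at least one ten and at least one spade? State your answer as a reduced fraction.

53122231/133784560

There are C(52,7) = 133784560 possible draws.
By inclusion-exclusion on the complements, draws missing all tens or all spades: C(48,7) + C(39,7) − C(36,7) = 73629072 + 15380937 − 8347680 = 80662329.
So draws with at least one of each: 133784560 − 80662329 = 53122231, probability 53122231/133784560.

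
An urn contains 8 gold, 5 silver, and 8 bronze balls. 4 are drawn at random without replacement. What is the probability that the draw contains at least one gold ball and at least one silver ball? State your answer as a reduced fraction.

704/1197

There are C(21,4) = 5985 possible draws.
By inclusion-exclusion on the complements, draws missing all gold or all silver: C(13,4) + C(16,4) − C(8,4) = 715 + 1820 − 70 = 2465.
So draws with at least one of each: 5985 − 2465 = 3520, probability 3520/5985 = 704/1197.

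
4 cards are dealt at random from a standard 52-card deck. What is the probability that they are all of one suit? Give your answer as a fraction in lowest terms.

There are C(52,4) = 270725 possible 4-card hands.
Hands of one suit: 4 suits × C(13,4) = 4·715 = 2860.
Probability = 2860/270725 = 44/4165.

44/4165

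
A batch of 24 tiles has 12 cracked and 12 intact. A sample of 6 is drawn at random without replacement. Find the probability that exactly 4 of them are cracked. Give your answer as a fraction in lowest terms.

1485/6118

There are C(24,6) = 134596 ways to choose 6 from 24.
Selections with exactly 4 cracked: choose 4 of the 12 cracked and 2 of the 12 intact, C(12,4)·C(12,2) = 495·66 = 32670.
Probability = 32670/134596 = 1485/6118.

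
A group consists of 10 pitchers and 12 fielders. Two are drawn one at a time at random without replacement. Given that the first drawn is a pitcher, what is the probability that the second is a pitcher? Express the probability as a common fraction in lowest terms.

After removing one pitcher, 21 remain: 9 pitchers and 12 fielders.
So the probability the next is a pitcher is 9/21 = 3/7.

3/7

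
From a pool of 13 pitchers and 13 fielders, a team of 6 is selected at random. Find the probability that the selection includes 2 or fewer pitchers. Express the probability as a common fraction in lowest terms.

There are C(26,6) = 230230 ways to choose the 6.
Favorable selections (2 or fewer pitchers): C(13,0)·C(13,6) + C(13,1)·C(13,5) + C(13,2)·C(13,4) = 1716 + 16731 + 55770 = 74217.
Probability = 74217/230230 = 519/1610.

519/1610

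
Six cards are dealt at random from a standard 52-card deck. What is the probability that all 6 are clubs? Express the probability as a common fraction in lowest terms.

33/391510

There are C(52,6) = 20358520 possible 6-card hands.
Hands that are all clubs: C(13,6) = 1716.
Probability = 1716/20358520 = 33/391510.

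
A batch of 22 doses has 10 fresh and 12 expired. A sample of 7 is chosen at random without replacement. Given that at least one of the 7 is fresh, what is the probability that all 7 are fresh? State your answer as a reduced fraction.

5/7073

Work in counts. Selections with at least one fresh: C(22,7) − C(12,7) = 170544 − 792 = 169752.
Of those, selections where all 7 are fresh: C(10,7) = 120.
Conditional probability = 120/169752 = 5/7073.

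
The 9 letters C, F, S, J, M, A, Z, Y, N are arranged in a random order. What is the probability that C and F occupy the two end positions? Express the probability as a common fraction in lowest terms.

There are 9! = 362880 arrangements.
Place C and F at the ends in 2 ways, arrange the remaining 7 in 7! = 5040 ways: 2·5040 = 10080.
Probability = 10080/362880 = 1/36.

1/36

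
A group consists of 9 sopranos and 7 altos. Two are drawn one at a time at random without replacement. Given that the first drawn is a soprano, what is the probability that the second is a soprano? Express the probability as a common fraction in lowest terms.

8/15

After removing one soprano, 15 remain: 8 sopranos and 7 altos.
So the probability the next is a soprano is 8/15.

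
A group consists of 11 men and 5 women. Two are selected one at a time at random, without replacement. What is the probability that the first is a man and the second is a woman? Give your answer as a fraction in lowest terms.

Multiply the conditional probabilities at each draw: 11/16 · 5/15 = 55/240 = 11/48.

11/48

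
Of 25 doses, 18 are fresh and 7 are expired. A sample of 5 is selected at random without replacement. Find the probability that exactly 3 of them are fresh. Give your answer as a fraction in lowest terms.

There are C(25,5) = 53130 ways to choose 5 from 25.
Selections with exactly 3 fresh: choose 3 of the 18 fresh and 2 of the 7 expired, C(18,3)·C(7,2) = 816·21 = 17136.
Probability = 17136/53130 = 408/1265.

408/1265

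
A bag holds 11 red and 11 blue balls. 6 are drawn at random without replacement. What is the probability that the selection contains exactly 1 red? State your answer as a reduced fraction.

Total number of selections: C(22,6) = 74613.
Selections with exactly 1 red: choose 1 of the 11 red and 5 of the 11 blue, C(11,1)·C(11,5) = 11·462 = 5082.
Probability = 5082/74613 = 22/323.

22/323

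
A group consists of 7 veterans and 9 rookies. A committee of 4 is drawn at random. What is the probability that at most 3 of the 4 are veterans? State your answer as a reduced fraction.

51/52

There are C(16,4) = 1820 ways to choose the 4.
The complement is exactly 4 veterans: C(7,4)·C(9,0) = 35.
Probability = 1 − 35/1820 = 1785/1820 = 51/52.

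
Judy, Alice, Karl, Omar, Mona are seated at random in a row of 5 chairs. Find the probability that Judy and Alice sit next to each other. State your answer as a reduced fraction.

2/5

There are 5! = 120 arrangements.
Treat Judy and Alice as a block: 4! arrangements of the blocks × 2 orders within the block = 2·24 = 48.
Probability = 48/120 = 2/5.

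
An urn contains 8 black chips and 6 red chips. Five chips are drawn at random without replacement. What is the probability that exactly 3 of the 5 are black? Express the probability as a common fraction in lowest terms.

There are C(14,5) = 2002 ways to choose 5 from 14.
Selections with exactly 3 black: choose 3 of the 8 black and 2 of the 6 red, C(8,3)·C(6,2) = 56·15 = 840.
Probability = 840/2002 = 60/143.

60/143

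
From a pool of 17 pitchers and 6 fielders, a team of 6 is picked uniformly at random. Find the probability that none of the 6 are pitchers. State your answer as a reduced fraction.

1/100947

There are C(23,6) = 100947 possible selections.
Selections with no pitchers (all fielders): C(6,6) = 1.
Probability = 1/100947.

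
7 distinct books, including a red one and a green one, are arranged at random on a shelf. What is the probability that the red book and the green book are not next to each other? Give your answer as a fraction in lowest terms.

There are 7! = 5040 arrangements.
Arrangements with the red book and the green book adjacent: 2·6! = 1440.
So not adjacent: 5040 − 1440 = 3600, probability 3600/5040 = 5/7.

5/7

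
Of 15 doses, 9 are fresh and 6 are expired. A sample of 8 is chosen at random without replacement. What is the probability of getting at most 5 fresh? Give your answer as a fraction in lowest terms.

10/13

Total selections: C(15,8) = 6435.
Count the complement (more than 5 fresh): C(9,6)·C(6,2) + C(9,7)·C(6,1) + C(9,8)·C(6,0) = 1260 + 216 + 9 = 1485.
Probability = 1 − 1485/6435 = 4950/6435 = 10/13.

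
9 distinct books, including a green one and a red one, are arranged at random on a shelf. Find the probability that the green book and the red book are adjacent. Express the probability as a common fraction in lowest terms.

2/9

There are 9! = 362880 arrangements.
Treat the green book and the red book as a block: 8! arrangements of the blocks × 2 orders within the block = 2·40320 = 80640.
Probability = 80640/362880 = 2/9.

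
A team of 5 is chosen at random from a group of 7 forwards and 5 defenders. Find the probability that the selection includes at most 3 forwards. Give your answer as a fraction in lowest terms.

149/198

There are C(12,5) = 792 ways to choose the 5.
Count the complement (more than 3 forwards): C(7,4)·C(5,1) + C(7,5)·C(5,0) = 175 + 21 = 196.
Probability = 1 − 196/792 = 596/792 = 149/198.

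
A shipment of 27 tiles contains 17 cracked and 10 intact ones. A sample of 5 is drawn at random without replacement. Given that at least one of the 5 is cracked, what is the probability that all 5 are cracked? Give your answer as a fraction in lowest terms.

Work in counts. Selections with at least one cracked: C(27,5) − C(10,5) = 80730 − 252 = 80478.
Of those, selections where all 5 are cracked: C(17,5) = 6188.
Conditional probability = 6188/80478 = 182/2367.

182/2367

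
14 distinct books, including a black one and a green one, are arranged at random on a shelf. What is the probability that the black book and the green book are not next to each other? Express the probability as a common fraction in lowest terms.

6/7

There are 14! = 87178291200 arrangements.
Arrangements with the black book and the green book adjacent: 2·13! = 12454041600.
So not adjacent: 87178291200 − 12454041600 = 74724249600, probability 74724249600/87178291200 = 6/7.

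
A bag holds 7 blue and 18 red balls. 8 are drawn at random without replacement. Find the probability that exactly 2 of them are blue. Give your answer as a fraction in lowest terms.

There are C(25,8) = 1081575 ways to choose 8 from 25.
Selections with exactly 2 blue: choose 2 of the 7 blue and 6 of the 18 red, C(7,2)·C(18,6) = 21·18564 = 389844.
Probability = 389844/1081575 = 43316/120175.

43316/120175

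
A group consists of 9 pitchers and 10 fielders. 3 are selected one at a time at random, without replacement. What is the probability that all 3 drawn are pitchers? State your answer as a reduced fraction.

28/323

Multiply the conditional probabilities at each draw: 9/19 · 8/18 · 7/17 = 504/5814 = 28/323.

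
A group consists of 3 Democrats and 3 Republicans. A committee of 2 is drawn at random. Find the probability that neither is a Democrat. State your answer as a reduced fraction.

There are C(6,2) = 15 possible selections.
Selections with no Democrats (all Republicans): C(3,2) = 3.
Probability = 3/15 = 1/5.

1/5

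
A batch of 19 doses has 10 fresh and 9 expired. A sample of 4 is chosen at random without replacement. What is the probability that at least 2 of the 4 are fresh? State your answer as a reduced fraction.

485/646

Total selections: C(19,4) = 3876.
Favorable selections (at least 2 fresh): C(10,2)·C(9,2) + C(10,3)·C(9,1) + C(10,4)·C(9,0) = 1620 + 1080 + 210 = 2910.
Probability = 2910/3876 = 485/646.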